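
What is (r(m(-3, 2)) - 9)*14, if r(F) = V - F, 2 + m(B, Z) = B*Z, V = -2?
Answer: -42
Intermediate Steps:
m(B, Z) = -2 + B*Z
r(F) = -2 - F
(r(m(-3, 2)) - 9)*14 = ((-2 - (-2 - 3*2)) - 9)*14 = ((-2 - (-2 - 6)) - 9)*14 = ((-2 - 1*(-8)) - 9)*14 = ((-2 + 8) - 9)*14 = (6 - 9)*14 = -3*14 = -42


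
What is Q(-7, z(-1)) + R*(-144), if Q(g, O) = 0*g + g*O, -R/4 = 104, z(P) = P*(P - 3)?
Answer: 59876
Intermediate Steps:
z(P) = P*(-3 + P)
R = -416 (R = -4*104 = -416)
Q(g, O) = O*g (Q(g, O) = 0 + O*g = O*g)
Q(-7, z(-1)) + R*(-144) = -(-3 - 1)*(-7) - 416*(-144) = -1*(-4)*(-7) + 59904 = 4*(-7) + 59904 = -28 + 59904 = 59876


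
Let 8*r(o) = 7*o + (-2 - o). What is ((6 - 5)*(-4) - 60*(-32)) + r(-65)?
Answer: 1867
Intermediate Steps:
r(o) = -¼ + 3*o/4 (r(o) = (7*o + (-2 - o))/8 = (-2 + 6*o)/8 = -¼ + 3*o/4)
((6 - 5)*(-4) - 60*(-32)) + r(-65) = ((6 - 5)*(-4) - 60*(-32)) + (-¼ + (¾)*(-65)) = (1*(-4) + 1920) + (-¼ - 195/4) = (-4 + 1920) - 49 = 1916 - 49 = 1867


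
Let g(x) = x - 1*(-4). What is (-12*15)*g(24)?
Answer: -5040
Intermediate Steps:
g(x) = 4 + x (g(x) = x + 4 = 4 + x)
(-12*15)*g(24) = (-12*15)*(4 + 24) = -180*28 = -5040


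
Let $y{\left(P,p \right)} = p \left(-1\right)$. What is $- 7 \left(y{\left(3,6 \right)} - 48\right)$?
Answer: $378$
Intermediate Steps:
$y{\left(P,p \right)} = - p$
$- 7 \left(y{\left(3,6 \right)} - 48\right) = - 7 \left(\left(-1\right) 6 - 48\right) = - 7 \left(-6 - 48\right) = \left(-7\right) \left(-54\right) = 378$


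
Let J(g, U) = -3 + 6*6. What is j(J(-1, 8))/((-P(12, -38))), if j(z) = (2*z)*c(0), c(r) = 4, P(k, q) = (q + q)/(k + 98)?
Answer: 7260/19 ≈ 382.11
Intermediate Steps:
P(k, q) = 2*q/(98 + k) (P(k, q) = (2*q)/(98 + k) = 2*q/(98 + k))
J(g, U) = 33 (J(g, U) = -3 + 36 = 33)
j(z) = 8*z (j(z) = (2*z)*4 = 8*z)
j(J(-1, 8))/((-P(12, -38))) = (8*33)/((-2*(-38)/(98 + 12))) = 264/((-2*(-38)/110)) = 264/((-1*(-38/55))) = 264/(38/55) = 264*(55/38) = 7260/19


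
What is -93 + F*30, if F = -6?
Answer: -273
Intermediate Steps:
-93 + F*30 = -93 - 6*30 = -93 - 180 = -273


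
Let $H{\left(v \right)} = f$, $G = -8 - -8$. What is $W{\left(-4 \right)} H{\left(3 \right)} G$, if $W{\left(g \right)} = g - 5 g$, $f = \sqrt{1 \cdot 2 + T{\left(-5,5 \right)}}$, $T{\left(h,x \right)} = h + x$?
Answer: $0$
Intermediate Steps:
$f = \sqrt{2}$ ($f = \sqrt{1 \cdot 2 + \left(-5 + 5\right)} = \sqrt{2 + 0} = \sqrt{2} \approx 1.4142$)
$G = 0$ ($G = -8 + 8 = 0$)
$H{\left(v \right)} = \sqrt{2}$
$W{\left(g \right)} = - 4 g$
$W{\left(-4 \right)} H{\left(3 \right)} G = \left(-4\right) \left(-4\right) \sqrt{2} \cdot 0 = 16 \sqrt{2} \cdot 0 = 0$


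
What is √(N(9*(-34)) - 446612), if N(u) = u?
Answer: 19*I*√1238 ≈ 668.52*I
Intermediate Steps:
√(N(9*(-34)) - 446612) = √(9*(-34) - 446612) = √(-306 - 446612) = √(-446918) = 19*I*√1238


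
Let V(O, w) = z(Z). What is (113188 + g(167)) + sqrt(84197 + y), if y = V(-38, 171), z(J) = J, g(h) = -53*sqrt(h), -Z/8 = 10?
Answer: 113188 + sqrt(84117) - 53*sqrt(167) ≈ 1.1279e+5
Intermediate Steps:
Z = -80 (Z = -8*10 = -80)
V(O, w) = -80
y = -80
(113188 + g(167)) + sqrt(84197 + y) = (113188 - 53*sqrt(167)) + sqrt(84197 - 80) = (113188 - 53*sqrt(167)) + sqrt(84117) = 113188 + sqrt(84117) - 53*sqrt(167)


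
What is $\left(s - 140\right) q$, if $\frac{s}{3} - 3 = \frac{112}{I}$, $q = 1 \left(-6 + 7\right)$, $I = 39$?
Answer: $- \frac{1591}{13} \approx -122.38$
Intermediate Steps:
$q = 1$ ($q = 1 \cdot 1 = 1$)
$s = \frac{229}{13}$ ($s = 9 + 3 \cdot \frac{112}{39} = 9 + \frac{112}{13} = \frac{229}{13} \approx 17.615$)
$\left(s - 140\right) q = \left(\frac{229}{13} - 140\right) 1 = \left(- \frac{1591}{13}\right) 1 = - \frac{1591}{13}$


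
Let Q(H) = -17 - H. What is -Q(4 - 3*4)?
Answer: 9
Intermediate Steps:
-Q(4 - 3*4) = -(-17 - (4 - 3*4)) = -(-17 - (4 - 12)) = -(-17 - 1*(-8)) = -(-17 + 8) = -1*(-9) = 9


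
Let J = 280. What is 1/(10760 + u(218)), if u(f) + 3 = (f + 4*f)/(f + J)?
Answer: 249/2679038 ≈ 9.2944e-5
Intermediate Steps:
u(f) = -3 + 5*f/(280 + f) (u(f) = -3 + (f + 4*f)/(f + 280) = -3 + (5*f)/(280 + f) = -3 + 5*f/(280 + f))
1/(10760 + u(218)) = 1/(10760 + 2*(-420 + 218)/(280 + 218)) = 1/(10760 + 2*(-202)/498) = 1/(10760 + 2*(1/498)*(-202)) = 1/(10760 - 202/249) = 1/(2679038/249) = 249/2679038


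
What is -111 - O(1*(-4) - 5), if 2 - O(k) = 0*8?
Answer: -113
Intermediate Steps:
O(k) = 2 (O(k) = 2 - 0*8 = 2 - 1*0 = 2 + 0 = 2)
-111 - O(1*(-4) - 5) = -111 - 1*2 = -111 - 2 = -113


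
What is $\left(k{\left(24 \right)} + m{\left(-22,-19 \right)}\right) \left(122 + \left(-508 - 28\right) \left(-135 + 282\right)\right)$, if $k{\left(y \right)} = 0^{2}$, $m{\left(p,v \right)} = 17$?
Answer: $-1337390$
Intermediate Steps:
$k{\left(y \right)} = 0$
$\left(k{\left(24 \right)} + m{\left(-22,-19 \right)}\right) \left(122 + \left(-508 - 28\right) \left(-135 + 282\right)\right) = \left(0 + 17\right) \left(122 + \left(-508 - 28\right) \left(-135 + 282\right)\right) = 17 \left(122 - 78792\right) = 17 \left(-78670\right) = -1337390$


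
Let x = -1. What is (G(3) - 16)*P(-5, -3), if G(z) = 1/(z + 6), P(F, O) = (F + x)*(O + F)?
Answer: -2288/3 ≈ -762.67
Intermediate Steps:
P(F, O) = (-1 + F)*(F + O) (P(F, O) = (F - 1)*(O + F) = (-1 + F)*(F + O))
G(z) = 1/(6 + z)
(G(3) - 16)*P(-5, -3) = (1/(6 + 3) - 16)*((-5)² - 1*(-5) - 1*(-3) - 5*(-3)) = (1/9 - 16)*(25 + 5 + 3 + 15) = (⅑ - 16)*48 = -143/9*48 = -2288/3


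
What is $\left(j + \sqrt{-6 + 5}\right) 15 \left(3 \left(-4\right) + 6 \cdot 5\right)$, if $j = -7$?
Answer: $-1890 + 270 i \approx -1890.0 + 270.0 i$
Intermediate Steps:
$\left(j + \sqrt{-6 + 5}\right) 15 \left(3 \left(-4\right) + 6 \cdot 5\right) = \left(-7 + \sqrt{-6 + 5}\right) 15 \left(3 \left(-4\right) + 6 \cdot 5\right) = \left(-7 + \sqrt{-1}\right) 15 \left(-12 + 30\right) = \left(-7 + i\right) 15 \cdot 18 = \left(-105 + 15 i\right) 18 = -1890 + 270 i$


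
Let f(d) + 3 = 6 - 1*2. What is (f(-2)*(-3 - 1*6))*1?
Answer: -9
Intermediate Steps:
f(d) = 1 (f(d) = -3 + (6 - 1*2) = -3 + (6 - 2) = -3 + 4 = 1)
(f(-2)*(-3 - 1*6))*1 = (1*(-3 - 1*6))*1 = (1*(-3 - 6))*1 = (1*(-9))*1 = -9*1 = -9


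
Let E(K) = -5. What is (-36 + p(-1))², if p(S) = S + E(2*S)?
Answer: 1764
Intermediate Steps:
p(S) = -5 + S (p(S) = S - 5 = -5 + S)
(-36 + p(-1))² = (-36 + (-5 - 1))² = (-36 - 6)² = (-42)² = 1764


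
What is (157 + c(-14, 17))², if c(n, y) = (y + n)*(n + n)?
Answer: 5329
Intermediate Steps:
c(n, y) = 2*n*(n + y) (c(n, y) = (n + y)*(2*n) = 2*n*(n + y))
(157 + c(-14, 17))² = (157 + 2*(-14)*(-14 + 17))² = (157 + 2*(-14)*3)² = (157 - 84)² = 73² = 5329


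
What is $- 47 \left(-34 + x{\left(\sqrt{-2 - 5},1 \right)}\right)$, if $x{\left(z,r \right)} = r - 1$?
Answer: $1598$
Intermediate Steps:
$x{\left(z,r \right)} = -1 + r$
$- 47 \left(-34 + x{\left(\sqrt{-2 - 5},1 \right)}\right) = - 47 \left(-34 + \left(-1 + 1\right)\right) = - 47 \left(-34 + 0\right) = \left(-47\right) \left(-34\right) = 1598$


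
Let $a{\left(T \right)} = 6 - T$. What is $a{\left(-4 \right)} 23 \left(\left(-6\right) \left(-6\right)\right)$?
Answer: $8280$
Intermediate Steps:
$a{\left(-4 \right)} 23 \left(\left(-6\right) \left(-6\right)\right) = \left(6 - -4\right) 23 \left(\left(-6\right) \left(-6\right)\right) = \left(6 + 4\right) 23 \cdot 36 = 10 \cdot 23 \cdot 36 = 230 \cdot 36 = 8280$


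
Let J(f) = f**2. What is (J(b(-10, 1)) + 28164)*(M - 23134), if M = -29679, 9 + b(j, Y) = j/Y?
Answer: -1506490825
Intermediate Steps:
b(j, Y) = -9 + j/Y
(J(b(-10, 1)) + 28164)*(M - 23134) = ((-9 - 10/1)**2 + 28164)*(-29679 - 23134) = ((-9 - 10*1)**2 + 28164)*(-52813) = ((-9 - 10)**2 + 28164)*(-52813) = ((-19)**2 + 28164)*(-52813) = (361 + 28164)*(-52813) = 28525*(-52813) = -1506490825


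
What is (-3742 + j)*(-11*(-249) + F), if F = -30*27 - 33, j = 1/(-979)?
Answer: -6945842424/979 ≈ -7.0948e+6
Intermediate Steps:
j = -1/979 ≈ -0.0010215
F = -843 (F = -810 - 33 = -843)
(-3742 + j)*(-11*(-249) + F) = (-3742 - 1/979)*(-11*(-249) - 843) = -3663419*(2739 - 843)/979 = -3663419/979*1896 = -6945842424/979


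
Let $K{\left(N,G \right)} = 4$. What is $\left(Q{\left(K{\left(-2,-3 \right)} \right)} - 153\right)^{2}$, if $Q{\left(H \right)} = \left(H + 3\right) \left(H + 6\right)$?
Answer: $6889$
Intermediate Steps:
$Q{\left(H \right)} = \left(3 + H\right) \left(6 + H\right)$
$\left(Q{\left(K{\left(-2,-3 \right)} \right)} - 153\right)^{2} = \left(\left(18 + 4^{2} + 9 \cdot 4\right) - 153\right)^{2} = \left(\left(18 + 16 + 36\right) - 153\right)^{2} = \left(70 - 153\right)^{2} = \left(-83\right)^{2} = 6889$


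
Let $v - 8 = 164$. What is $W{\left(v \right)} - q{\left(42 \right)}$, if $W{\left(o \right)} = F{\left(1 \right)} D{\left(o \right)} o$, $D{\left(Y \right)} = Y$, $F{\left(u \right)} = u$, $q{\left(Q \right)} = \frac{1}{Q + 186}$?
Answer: $\frac{6745151}{228} \approx 29584.0$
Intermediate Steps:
$q{\left(Q \right)} = \frac{1}{186 + Q}$
$v = 172$ ($v = 8 + 164 = 172$)
$W{\left(o \right)} = o^{2}$ ($W{\left(o \right)} = 1 o o = o o = o^{2}$)
$W{\left(v \right)} - q{\left(42 \right)} = 172^{2} - \frac{1}{186 + 42} = 29584 - \frac{1}{228} = \frac{6745151}{228}$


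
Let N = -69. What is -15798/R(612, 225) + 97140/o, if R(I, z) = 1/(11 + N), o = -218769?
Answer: 66818145752/72923 ≈ 9.1628e+5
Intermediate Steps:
R(I, z) = -1/58 (R(I, z) = 1/(11 - 69) = 1/(-58) = -1/58)
-15798/R(612, 225) + 97140/o = -15798/(-1/58) + 97140/(-218769) = -15798*(-58) + 97140*(-1/218769) = 916284 - 32380/72923 = 66818145752/72923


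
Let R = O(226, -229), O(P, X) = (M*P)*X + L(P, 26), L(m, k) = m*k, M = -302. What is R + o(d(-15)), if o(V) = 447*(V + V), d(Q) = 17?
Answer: 15650782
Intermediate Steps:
o(V) = 894*V (o(V) = 447*(2*V) = 894*V)
L(m, k) = k*m
O(P, X) = 26*P - 302*P*X (O(P, X) = (-302*P)*X + 26*P = -302*P*X + 26*P = 26*P - 302*P*X)
R = 15635584 (R = 2*226*(13 - 151*(-229)) = 2*226*(13 + 34579) = 2*226*34592 = 15635584)
R + o(d(-15)) = 15635584 + 894*17 = 15635584 + 15198 = 15650782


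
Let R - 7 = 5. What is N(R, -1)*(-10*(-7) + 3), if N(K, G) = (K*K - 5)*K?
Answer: 121764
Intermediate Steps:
R = 12 (R = 7 + 5 = 12)
N(K, G) = K*(-5 + K²) (N(K, G) = (K² - 5)*K = (-5 + K²)*K = K*(-5 + K²))
N(R, -1)*(-10*(-7) + 3) = (12*(-5 + 12²))*(-10*(-7) + 3) = (12*(-5 + 144))*(70 + 3) = (12*139)*73 = 1668*73 = 121764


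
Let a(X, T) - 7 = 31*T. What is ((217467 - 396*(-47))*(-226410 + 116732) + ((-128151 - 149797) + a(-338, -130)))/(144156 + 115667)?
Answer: -25892954533/259823 ≈ -99656.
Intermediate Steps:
a(X, T) = 7 + 31*T
((217467 - 396*(-47))*(-226410 + 116732) + ((-128151 - 149797) + a(-338, -130)))/(144156 + 115667) = ((217467 - 396*(-47))*(-226410 + 116732) + ((-128151 - 149797) + (7 + 31*(-130))))/(144156 + 115667) = ((217467 + 18612)*(-109678) + (-277948 + (7 - 4030)))/259823 = (236079*(-109678) + (-277948 - 4023))*(1/259823) = (-25892672562 - 281971)*(1/259823) = -25892954533*1/259823 = -25892954533/259823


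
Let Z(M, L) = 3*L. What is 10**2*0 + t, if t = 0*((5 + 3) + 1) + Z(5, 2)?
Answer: 6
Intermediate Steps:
t = 6 (t = 0*((5 + 3) + 1) + 3*2 = 0*(8 + 1) + 6 = 0*9 + 6 = 0 + 6 = 6)
10**2*0 + t = 10**2*0 + 6 = 100*0 + 6 = 0 + 6 = 6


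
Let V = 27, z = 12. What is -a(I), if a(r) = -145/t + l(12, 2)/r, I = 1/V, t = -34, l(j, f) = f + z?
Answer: -12997/34 ≈ -382.26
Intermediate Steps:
l(j, f) = 12 + f (l(j, f) = f + 12 = 12 + f)
I = 1/27 ≈ 0.037037
a(r) = 145/34 + 14/r (a(r) = -145/(-34) + (12 + 2)/r = -145*(-1/34) + 14/r = 145/34 + 14/r)
-a(I) = -(145/34 + 14/(1/27)) = -(145/34 + 14*27) = -(145/34 + 378) = -1*12997/34 = -12997/34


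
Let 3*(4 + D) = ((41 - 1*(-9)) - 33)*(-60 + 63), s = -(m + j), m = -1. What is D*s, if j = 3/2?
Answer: -13/2 ≈ -6.5000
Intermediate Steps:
j = 3/2 (j = 3*(1/2) = 3/2 ≈ 1.5000)
s = -1/2 (s = -(-1 + 3/2) = -1*1/2 = -1/2 ≈ -0.50000)
D = 13 (D = -4 + (((41 - 1*(-9)) - 33)*(-60 + 63))/3 = -4 + (((41 + 9) - 33)*3)/3 = -4 + ((50 - 33)*3)/3 = -4 + (17*3)/3 = -4 + (1/3)*51 = -4 + 17 = 13)
D*s = 13*(-1/2) = -13/2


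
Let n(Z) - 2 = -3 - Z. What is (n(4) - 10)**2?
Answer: 225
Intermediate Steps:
n(Z) = -1 - Z (n(Z) = 2 + (-3 - Z) = -1 - Z)
(n(4) - 10)**2 = ((-1 - 1*4) - 10)**2 = ((-1 - 4) - 10)**2 = (-5 - 10)**2 = (-15)**2 = 225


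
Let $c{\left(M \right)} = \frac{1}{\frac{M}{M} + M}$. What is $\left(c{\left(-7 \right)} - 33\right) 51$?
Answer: $- \frac{3383}{2} \approx -1691.5$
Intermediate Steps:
$c{\left(M \right)} = \frac{1}{1 + M}$
$\left(c{\left(-7 \right)} - 33\right) 51 = \left(\frac{1}{1 - 7} - 33\right) 51 = \left(\frac{1}{-6} - 33\right) 51 = \left(- \frac{1}{6} - 33\right) 51 = \left(- \frac{199}{6}\right) 51 = - \frac{3383}{2}$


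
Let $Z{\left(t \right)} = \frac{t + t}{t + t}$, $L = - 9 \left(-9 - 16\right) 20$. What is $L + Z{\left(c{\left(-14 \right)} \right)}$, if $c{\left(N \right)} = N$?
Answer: $4501$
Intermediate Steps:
$L = 4500$ ($L = - 9 \left(-9 - 16\right) 20 = \left(-9\right) \left(-25\right) 20 = 225 \cdot 20 = 4500$)
$Z{\left(t \right)} = 1$ ($Z{\left(t \right)} = \frac{2 t}{2 t} = 2 t \frac{1}{2 t} = 1$)
$L + Z{\left(c{\left(-14 \right)} \right)} = 4500 + 1 = 4501$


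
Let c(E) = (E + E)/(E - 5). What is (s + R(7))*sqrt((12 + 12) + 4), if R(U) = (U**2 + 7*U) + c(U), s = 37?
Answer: 284*sqrt(7) ≈ 751.39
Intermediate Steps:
c(E) = 2*E/(-5 + E) (c(E) = (2*E)/(-5 + E) = 2*E/(-5 + E))
R(U) = U**2 + 7*U + 2*U/(-5 + U) (R(U) = (U**2 + 7*U) + 2*U/(-5 + U) = U**2 + 7*U + 2*U/(-5 + U))
(s + R(7))*sqrt((12 + 12) + 4) = (37 + 7*(2 + (-5 + 7)*(7 + 7))/(-5 + 7))*sqrt((12 + 12) + 4) = (37 + 7*(2 + 2*14)/2)*sqrt(24 + 4) = (37 + 7*(1/2)*(2 + 28))*sqrt(28) = (37 + 7*(1/2)*30)*(2*sqrt(7)) = (37 + 105)*(2*sqrt(7)) = 142*(2*sqrt(7)) = 284*sqrt(7)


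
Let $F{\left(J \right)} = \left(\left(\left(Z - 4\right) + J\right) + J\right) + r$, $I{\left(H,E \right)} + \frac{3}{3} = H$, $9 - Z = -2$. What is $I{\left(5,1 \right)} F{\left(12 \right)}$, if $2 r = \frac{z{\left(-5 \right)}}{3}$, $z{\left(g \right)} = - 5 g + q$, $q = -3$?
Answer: $\frac{416}{3} \approx 138.67$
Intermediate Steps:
$Z = 11$ ($Z = 9 - -2 = 9 + 2 = 11$)
$z{\left(g \right)} = -3 - 5 g$ ($z{\left(g \right)} = - 5 g - 3 = -3 - 5 g$)
$r = \frac{11}{3}$ ($r = \frac{\left(-3 - -25\right) \frac{1}{3}}{2} = \frac{\left(-3 + 25\right) \frac{1}{3}}{2} = \frac{22 \cdot \frac{1}{3}}{2} = \frac{1}{2} \cdot \frac{22}{3} = \frac{11}{3} \approx 3.6667$)
$I{\left(H,E \right)} = -1 + H$
$F{\left(J \right)} = \frac{32}{3} + 2 J$ ($F{\left(J \right)} = \left(\left(\left(11 - 4\right) + J\right) + J\right) + \frac{11}{3} = \left(\left(7 + J\right) + J\right) + \frac{11}{3} = \left(7 + 2 J\right) + \frac{11}{3} = \frac{32}{3} + 2 J$)
$I{\left(5,1 \right)} F{\left(12 \right)} = \left(-1 + 5\right) \left(\frac{32}{3} + 2 \cdot 12\right) = 4 \left(\frac{32}{3} + 24\right) = 4 \cdot \frac{104}{3} = \frac{416}{3}$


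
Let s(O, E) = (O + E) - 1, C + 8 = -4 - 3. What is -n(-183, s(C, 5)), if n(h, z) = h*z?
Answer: -2013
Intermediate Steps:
C = -15 (C = -8 + (-4 - 3) = -8 - 7 = -15)
s(O, E) = -1 + E + O (s(O, E) = (E + O) - 1 = -1 + E + O)
-n(-183, s(C, 5)) = -(-183)*(-1 + 5 - 15) = -(-183)*(-11) = -1*2013 = -2013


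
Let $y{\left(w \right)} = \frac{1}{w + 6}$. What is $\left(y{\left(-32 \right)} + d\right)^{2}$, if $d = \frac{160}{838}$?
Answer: $\frac{2758921}{118679236} \approx 0.023247$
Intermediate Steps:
$d = \frac{80}{419}$ ($d = 160 \cdot \frac{1}{838} = \frac{80}{419} \approx 0.19093$)
$y{\left(w \right)} = \frac{1}{6 + w}$
$\left(y{\left(-32 \right)} + d\right)^{2} = \left(\frac{1}{6 - 32} + \frac{80}{419}\right)^{2} = \left(\frac{1}{-26} + \frac{80}{419}\right)^{2} = \left(- \frac{1}{26} + \frac{80}{419}\right)^{2} = \left(\frac{1661}{10894}\right)^{2} = \frac{2758921}{118679236}$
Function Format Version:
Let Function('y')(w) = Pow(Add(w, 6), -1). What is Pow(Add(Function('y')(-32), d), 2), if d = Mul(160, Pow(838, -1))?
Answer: Rational(2758921, 118679236) ≈ 0.023247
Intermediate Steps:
d = Rational(80, 419) (d = Mul(160, Rational(1, 838)) = Rational(80, 419) ≈ 0.19093)
Function('y')(w) = Pow(Add(6, w), -1)
Pow(Add(Function('y')(-32), d), 2) = Pow(Add(Pow(Add(6, -32), -1), Rational(80, 419)), 2) = Pow(Add(Pow(-26, -1), Rational(80, 419)), 2) = Pow(Add(Rational(-1, 26), Rational(80, 419)), 2) = Pow(Rational(1661, 10894), 2) = Rational(2758921, 118679236)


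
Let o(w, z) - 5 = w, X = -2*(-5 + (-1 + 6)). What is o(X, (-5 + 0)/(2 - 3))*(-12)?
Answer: -60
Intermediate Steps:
X = 0 (X = -2*(-5 + 5) = -2*0 = 0)
o(w, z) = 5 + w
o(X, (-5 + 0)/(2 - 3))*(-12) = (5 + 0)*(-12) = 5*(-12) = -60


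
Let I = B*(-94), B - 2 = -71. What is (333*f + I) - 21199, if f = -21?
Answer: -21706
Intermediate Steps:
B = -69 (B = 2 - 71 = -69)
I = 6486 (I = -69*(-94) = 6486)
(333*f + I) - 21199 = (333*(-21) + 6486) - 21199 = (-6993 + 6486) - 21199 = -507 - 21199 = -21706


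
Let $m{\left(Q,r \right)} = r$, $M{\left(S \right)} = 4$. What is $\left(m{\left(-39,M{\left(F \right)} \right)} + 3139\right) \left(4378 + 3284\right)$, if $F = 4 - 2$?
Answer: $24081666$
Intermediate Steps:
$F = 2$ ($F = 4 - 2 = 2$)
$\left(m{\left(-39,M{\left(F \right)} \right)} + 3139\right) \left(4378 + 3284\right) = \left(4 + 3139\right) \left(4378 + 3284\right) = 3143 \cdot 7662 = 24081666$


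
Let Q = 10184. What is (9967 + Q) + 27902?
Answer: 48053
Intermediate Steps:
(9967 + Q) + 27902 = (9967 + 10184) + 27902 = 20151 + 27902 = 48053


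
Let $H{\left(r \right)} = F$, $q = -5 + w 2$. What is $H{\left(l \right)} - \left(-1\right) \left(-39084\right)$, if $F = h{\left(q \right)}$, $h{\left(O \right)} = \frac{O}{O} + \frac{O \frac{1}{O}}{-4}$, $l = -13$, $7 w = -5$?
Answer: $- \frac{156333}{4} \approx -39083.0$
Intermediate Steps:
$w = - \frac{5}{7}$ ($w = \frac{1}{7} \left(-5\right) = - \frac{5}{7} \approx -0.71429$)
$q = - \frac{45}{7}$ ($q = -5 - \frac{10}{7} = - \frac{45}{7} \approx -6.4286$)
$h{\left(O \right)} = \frac{3}{4}$ ($h{\left(O \right)} = 1 + 1 \left(- \frac{1}{4}\right) = 1 - \frac{1}{4} = \frac{3}{4}$)
$F = \frac{3}{4} \approx 0.75$
$H{\left(r \right)} = \frac{3}{4}$
$H{\left(l \right)} - \left(-1\right) \left(-39084\right) = \frac{3}{4} - \left(-1\right) \left(-39084\right) = \frac{3}{4} - 39084 = - \frac{156333}{4}$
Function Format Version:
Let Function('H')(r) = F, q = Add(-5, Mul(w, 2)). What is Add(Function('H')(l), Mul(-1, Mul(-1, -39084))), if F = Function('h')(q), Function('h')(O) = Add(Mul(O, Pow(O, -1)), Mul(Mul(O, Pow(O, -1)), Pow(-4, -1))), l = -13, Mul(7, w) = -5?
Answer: Rational(-156333, 4) ≈ -39083.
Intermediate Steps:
w = Rational(-5, 7) (w = Mul(Rational(1, 7), -5) = Rational(-5, 7) ≈ -0.71429)
q = Rational(-45, 7) (q = Add(-5, Mul(Rational(-5, 7), 2)) = Add(-5, Rational(-10, 7)) = Rational(-45, 7) ≈ -6.4286)
Function('h')(O) = Rational(3, 4) (Function('h')(O) = Add(1, Mul(1, Rational(-1, 4))) = Add(1, Rational(-1, 4)) = Rational(3, 4))
F = Rational(3, 4) ≈ 0.75000
Function('H')(r) = Rational(3, 4)
Add(Function('H')(l), Mul(-1, Mul(-1, -39084))) = Add(Rational(3, 4), Mul(-1, Mul(-1, -39084))) = Add(Rational(3, 4), Mul(-1, 39084)) = Add(Rational(3, 4), -39084) = Rational(-156333, 4)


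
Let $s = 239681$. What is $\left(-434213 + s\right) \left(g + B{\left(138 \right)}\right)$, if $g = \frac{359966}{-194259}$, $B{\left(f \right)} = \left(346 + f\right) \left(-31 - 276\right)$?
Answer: $\frac{143978202294904}{4981} \approx 2.8905 \cdot 10^{10}$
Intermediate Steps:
$B{\left(f \right)} = -106222 - 307 f$ ($B{\left(f \right)} = \left(346 + f\right) \left(-307\right) = -106222 - 307 f$)
$g = - \frac{359966}{194259}$ ($g = 359966 \left(- \frac{1}{194259}\right) = - \frac{359966}{194259} \approx -1.853$)
$\left(-434213 + s\right) \left(g + B{\left(138 \right)}\right) = \left(-434213 + 239681\right) \left(- \frac{359966}{194259} - 148588\right) = - 194532 \left(- \frac{359966}{194259} - 148588\right) = \left(-194532\right) \left(- \frac{28864916258}{194259}\right) = \frac{143978202294904}{4981}$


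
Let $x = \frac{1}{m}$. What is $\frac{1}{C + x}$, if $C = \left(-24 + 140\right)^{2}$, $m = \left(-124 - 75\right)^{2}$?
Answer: $\frac{39601}{532871057} \approx 7.4316 \cdot 10^{-5}$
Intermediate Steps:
$m = 39601$ ($m = \left(-199\right)^{2} = 39601$)
$C = 13456$ ($C = 116^{2} = 13456$)
$x = \frac{1}{39601} \approx 2.5252 \cdot 10^{-5}$
$\frac{1}{C + x} = \frac{1}{13456 + \frac{1}{39601}} = \frac{1}{\frac{532871057}{39601}} = \frac{39601}{532871057}$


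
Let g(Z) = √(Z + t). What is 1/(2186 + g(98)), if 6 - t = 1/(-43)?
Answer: 93998/205475155 - 3*√21371/205475155 ≈ 0.00045533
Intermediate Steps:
t = 259/43 (t = 6 - 1/(-43) = 6 - 1*(-1/43) = 6 + 1/43 = 259/43 ≈ 6.0233)
g(Z) = √(259/43 + Z) (g(Z) = √(Z + 259/43) = √(259/43 + Z))
1/(2186 + g(98)) = 1/(2186 + √(11137 + 1849*98)/43) = 1/(2186 + √(11137 + 181202)/43) = 1/(2186 + √192339/43) = 1/(2186 + (3*√21371)/43) = 1/(2186 + 3*√21371/43)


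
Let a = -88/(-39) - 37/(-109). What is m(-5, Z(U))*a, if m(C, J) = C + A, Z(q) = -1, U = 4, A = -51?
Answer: -617960/4251 ≈ -145.37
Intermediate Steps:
m(C, J) = -51 + C (m(C, J) = C - 51 = -51 + C)
a = 11035/4251 (a = -88*(-1/39) - 37*(-1/109) = 88/39 + 37/109 = 11035/4251 ≈ 2.5959)
m(-5, Z(U))*a = (-51 - 5)*(11035/4251) = -56*11035/4251 = -617960/4251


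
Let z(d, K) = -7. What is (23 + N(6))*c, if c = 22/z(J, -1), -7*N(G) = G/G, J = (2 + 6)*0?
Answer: -3520/49 ≈ -71.837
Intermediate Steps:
J = 0 (J = 8*0 = 0)
N(G) = -⅐ (N(G) = -G/(7*G) = -⅐*1 = -⅐)
c = -22/7 (c = 22/(-7) = 22*(-⅐) = -22/7 ≈ -3.1429)
(23 + N(6))*c = (23 - ⅐)*(-22/7) = (160/7)*(-22/7) = -3520/49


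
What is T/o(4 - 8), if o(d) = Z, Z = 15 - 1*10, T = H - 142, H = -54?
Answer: -196/5 ≈ -39.200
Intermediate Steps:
T = -196 (T = -54 - 142 = -196)
Z = 5 (Z = 15 - 10 = 5)
o(d) = 5
T/o(4 - 8) = -196/5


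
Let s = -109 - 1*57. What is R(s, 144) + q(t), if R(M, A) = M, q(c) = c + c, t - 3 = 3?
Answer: -154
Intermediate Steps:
t = 6 (t = 3 + 3 = 6)
q(c) = 2*c
s = -166 (s = -109 - 57 = -166)
R(s, 144) + q(t) = -166 + 2*6 = -166 + 12 = -154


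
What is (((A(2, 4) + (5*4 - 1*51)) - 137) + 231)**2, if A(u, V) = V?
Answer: 4489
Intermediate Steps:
(((A(2, 4) + (5*4 - 1*51)) - 137) + 231)**2 = (((4 + (5*4 - 1*51)) - 137) + 231)**2 = (((4 + (20 - 51)) - 137) + 231)**2 = (((4 - 31) - 137) + 231)**2 = ((-27 - 137) + 231)**2 = (-164 + 231)**2 = 67**2 = 4489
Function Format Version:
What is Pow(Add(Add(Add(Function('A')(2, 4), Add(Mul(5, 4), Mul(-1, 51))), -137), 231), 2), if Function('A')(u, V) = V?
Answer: 4489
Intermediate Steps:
Pow(Add(Add(Add(Function('A')(2, 4), Add(Mul(5, 4), Mul(-1, 51))), -137), 231), 2) = Pow(Add(Add(Add(4, Add(Mul(5, 4), Mul(-1, 51))), -137), 231), 2) = Pow(Add(Add(Add(4, Add(20, -51)), -137), 231), 2) = Pow(Add(Add(Add(4, -31), -137), 231), 2) = Pow(Add(Add(-27, -137), 231), 2) = Pow(Add(-164, 231), 2) = Pow(67, 2) = 4489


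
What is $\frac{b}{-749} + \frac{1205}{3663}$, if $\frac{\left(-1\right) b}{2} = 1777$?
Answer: $\frac{13920847}{2743587} \approx 5.074$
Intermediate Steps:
$b = -3554$ ($b = \left(-2\right) 1777 = -3554$)
$\frac{b}{-749} + \frac{1205}{3663} = - \frac{3554}{-749} + \frac{1205}{3663} = \left(-3554\right) \left(- \frac{1}{749}\right) + 1205 \cdot \frac{1}{3663} = \frac{3554}{749} + \frac{1205}{3663} = \frac{13920847}{2743587}$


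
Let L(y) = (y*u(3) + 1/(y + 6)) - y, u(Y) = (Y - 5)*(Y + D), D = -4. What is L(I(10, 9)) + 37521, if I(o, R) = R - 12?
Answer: 112555/3 ≈ 37518.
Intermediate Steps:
u(Y) = (-5 + Y)*(-4 + Y) (u(Y) = (Y - 5)*(Y - 4) = (-5 + Y)*(-4 + Y))
I(o, R) = -12 + R
L(y) = y + 1/(6 + y) (L(y) = (y*(20 + 3**2 - 9*3) + 1/(y + 6)) - y = (y*(20 + 9 - 27) + 1/(6 + y)) - y = (y*2 + 1/(6 + y)) - y = (2*y + 1/(6 + y)) - y = (1/(6 + y) + 2*y) - y = y + 1/(6 + y))
L(I(10, 9)) + 37521 = (1 + (-12 + 9)**2 + 6*(-12 + 9))/(6 + (-12 + 9)) + 37521 = (1 + (-3)**2 + 6*(-3))/(6 - 3) + 37521 = (1 + 9 - 18)/3 + 37521 = (1/3)*(-8) + 37521 = -8/3 + 37521 = 112555/3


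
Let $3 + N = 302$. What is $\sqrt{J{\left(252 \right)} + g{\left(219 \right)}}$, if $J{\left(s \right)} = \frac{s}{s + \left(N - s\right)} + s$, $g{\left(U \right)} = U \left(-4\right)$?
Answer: $\frac{2 i \sqrt{13927719}}{299} \approx 24.963 i$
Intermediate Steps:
$N = 299$ ($N = -3 + 302 = 299$)
$g{\left(U \right)} = - 4 U$
$J{\left(s \right)} = \frac{300 s}{299}$ ($J{\left(s \right)} = \frac{s}{s - \left(-299 + s\right)} + s = \frac{s}{299} + s = \frac{300 s}{299}$)
$\sqrt{J{\left(252 \right)} + g{\left(219 \right)}} = \sqrt{\frac{300}{299} \cdot 252 - 876} = \sqrt{\frac{75600}{299} - 876} = \sqrt{- \frac{186324}{299}} = \frac{2 i \sqrt{13927719}}{299}$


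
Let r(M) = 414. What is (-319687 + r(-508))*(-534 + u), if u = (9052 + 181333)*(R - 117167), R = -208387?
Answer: 19788731728334952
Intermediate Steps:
u = -61980598290 (u = (9052 + 181333)*(-208387 - 117167) = 190385*(-325554) = -61980598290)
(-319687 + r(-508))*(-534 + u) = (-319687 + 414)*(-534 - 61980598290) = -319273*(-61980598824) = 19788731728334952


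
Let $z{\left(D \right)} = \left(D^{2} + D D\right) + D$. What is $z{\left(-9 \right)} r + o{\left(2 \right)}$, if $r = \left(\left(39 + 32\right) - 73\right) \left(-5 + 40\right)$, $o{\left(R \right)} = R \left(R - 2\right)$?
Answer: $-10710$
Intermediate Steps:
$z{\left(D \right)} = D + 2 D^{2}$ ($z{\left(D \right)} = \left(D^{2} + D^{2}\right) + D = 2 D^{2} + D = D + 2 D^{2}$)
$o{\left(R \right)} = R \left(-2 + R\right)$
$r = -70$ ($r = \left(71 - 73\right) 35 = \left(-2\right) 35 = -70$)
$z{\left(-9 \right)} r + o{\left(2 \right)} = - 9 \left(1 + 2 \left(-9\right)\right) \left(-70\right) + 2 \left(-2 + 2\right) = - 9 \left(1 - 18\right) \left(-70\right) + 2 \cdot 0 = \left(-9\right) \left(-17\right) \left(-70\right) + 0 = 153 \left(-70\right) + 0 = -10710 + 0 = -10710$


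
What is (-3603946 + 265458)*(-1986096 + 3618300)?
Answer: -5449093467552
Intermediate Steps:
(-3603946 + 265458)*(-1986096 + 3618300) = -3338488*1632204 = -5449093467552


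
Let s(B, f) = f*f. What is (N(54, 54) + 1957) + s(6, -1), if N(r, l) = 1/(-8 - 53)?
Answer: 119437/61 ≈ 1958.0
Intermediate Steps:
s(B, f) = f**2
N(r, l) = -1/61 (N(r, l) = 1/(-61) = -1/61)
(N(54, 54) + 1957) + s(6, -1) = (-1/61 + 1957) + (-1)**2 = 119376/61 + 1 = 119437/61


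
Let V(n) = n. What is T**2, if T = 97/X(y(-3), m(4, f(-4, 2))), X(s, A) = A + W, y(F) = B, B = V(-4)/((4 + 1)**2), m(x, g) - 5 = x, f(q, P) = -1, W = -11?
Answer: 9409/4 ≈ 2352.3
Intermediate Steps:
m(x, g) = 5 + x
B = -4/25 (B = -4/(4 + 1)**2 = -4/(5**2) = -4/25 ≈ -0.16000)
y(F) = -4/25
X(s, A) = -11 + A (X(s, A) = A - 11 = -11 + A)
T = -97/2 (T = 97/(-11 + (5 + 4)) = 97/(-11 + 9) = 97/(-2) = 97*(-1/2) = -97/2 ≈ -48.500)
T**2 = (-97/2)**2 = 9409/4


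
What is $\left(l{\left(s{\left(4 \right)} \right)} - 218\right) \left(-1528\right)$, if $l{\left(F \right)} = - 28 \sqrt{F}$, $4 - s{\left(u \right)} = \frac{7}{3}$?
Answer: $333104 + \frac{42784 \sqrt{15}}{3} \approx 3.8834 \cdot 10^{5}$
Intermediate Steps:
$s{\left(u \right)} = \frac{5}{3}$ ($s{\left(u \right)} = 4 - \frac{7}{3} = \frac{5}{3}$)
$\left(l{\left(s{\left(4 \right)} \right)} - 218\right) \left(-1528\right) = \left(- 28 \sqrt{\frac{5}{3}} - 218\right) \left(-1528\right) = \left(- 28 \frac{\sqrt{15}}{3} - 218\right) \left(-1528\right) = \left(- \frac{28 \sqrt{15}}{3} - 218\right) \left(-1528\right) = \left(-218 - \frac{28 \sqrt{15}}{3}\right) \left(-1528\right) = 333104 + \frac{42784 \sqrt{15}}{3}$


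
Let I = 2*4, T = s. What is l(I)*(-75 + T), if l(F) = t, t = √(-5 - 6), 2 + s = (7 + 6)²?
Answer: 92*I*√11 ≈ 305.13*I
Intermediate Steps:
s = 167 (s = -2 + (7 + 6)² = -2 + 13² = -2 + 169 = 167)
T = 167
t = I*√11 (t = √(-11) = I*√11 ≈ 3.3166*I)
I = 8
l(F) = I*√11
l(I)*(-75 + T) = (I*√11)*(-75 + 167) = (I*√11)*92 = 92*I*√11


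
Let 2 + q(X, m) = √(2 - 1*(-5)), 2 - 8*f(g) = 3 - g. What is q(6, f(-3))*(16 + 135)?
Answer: -302 + 151*√7 ≈ 97.508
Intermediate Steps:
f(g) = -⅛ + g/8 (f(g) = ¼ - (3 - g)/8 = ¼ + (-3/8 + g/8) = -⅛ + g/8)
q(X, m) = -2 + √7 (q(X, m) = -2 + √(2 - 1*(-5)) = -2 + √(2 + 5) = -2 + √7)
q(6, f(-3))*(16 + 135) = (-2 + √7)*(16 + 135) = (-2 + √7)*151 = -302 + 151*√7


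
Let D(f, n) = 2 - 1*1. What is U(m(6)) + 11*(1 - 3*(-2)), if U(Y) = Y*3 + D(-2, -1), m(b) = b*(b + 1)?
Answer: 204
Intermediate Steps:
D(f, n) = 1 (D(f, n) = 2 - 1 = 1)
m(b) = b*(1 + b)
U(Y) = 1 + 3*Y (U(Y) = Y*3 + 1 = 3*Y + 1 = 1 + 3*Y)
U(m(6)) + 11*(1 - 3*(-2)) = (1 + 3*(6*(1 + 6))) + 11*(1 - 3*(-2)) = (1 + 3*(6*7)) + 11*(1 + 6) = (1 + 3*42) + 11*7 = (1 + 126) + 77 = 127 + 77 = 204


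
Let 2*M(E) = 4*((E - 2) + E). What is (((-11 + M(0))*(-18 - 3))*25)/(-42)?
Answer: -375/2 ≈ -187.50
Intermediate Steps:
M(E) = -4 + 4*E (M(E) = (4*((E - 2) + E))/2 = (4*((-2 + E) + E))/2 = (4*(-2 + 2*E))/2 = (-8 + 8*E)/2 = -4 + 4*E)
(((-11 + M(0))*(-18 - 3))*25)/(-42) = (((-11 + (-4 + 4*0))*(-18 - 3))*25)/(-42) = (((-11 + (-4 + 0))*(-21))*25)*(-1/42) = (((-11 - 4)*(-21))*25)*(-1/42) = (-15*(-21)*25)*(-1/42) = (315*25)*(-1/42) = 7875*(-1/42) = -375/2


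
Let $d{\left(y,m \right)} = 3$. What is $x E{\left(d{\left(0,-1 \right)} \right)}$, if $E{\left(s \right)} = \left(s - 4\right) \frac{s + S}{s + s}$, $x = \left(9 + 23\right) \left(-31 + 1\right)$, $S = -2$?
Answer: $160$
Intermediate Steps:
$x = -960$ ($x = 32 \left(-30\right) = -960$)
$E{\left(s \right)} = \frac{\left(-4 + s\right) \left(-2 + s\right)}{2 s}$ ($E{\left(s \right)} = \left(s - 4\right) \frac{s - 2}{s + s} = \left(-4 + s\right) \frac{-2 + s}{2 s} = \frac{\left(-4 + s\right) \left(-2 + s\right)}{2 s}$)
$x E{\left(d{\left(0,-1 \right)} \right)} = - 960 \left(-3 + \frac{1}{2} \cdot 3 + \frac{4}{3}\right) = - 960 \left(-3 + \frac{3}{2} + 4 \cdot \frac{1}{3}\right) = - 960 \left(-3 + \frac{3}{2} + \frac{4}{3}\right) = \left(-960\right) \left(- \frac{1}{6}\right) = 160$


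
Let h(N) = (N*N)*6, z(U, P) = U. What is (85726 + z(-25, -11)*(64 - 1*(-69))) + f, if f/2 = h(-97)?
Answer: 195309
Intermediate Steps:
h(N) = 6*N² (h(N) = N²*6 = 6*N²)
f = 112908 (f = 2*(6*(-97)²) = 2*(6*9409) = 2*56454 = 112908)
(85726 + z(-25, -11)*(64 - 1*(-69))) + f = (85726 - 25*(64 - 1*(-69))) + 112908 = (85726 - 25*(64 + 69)) + 112908 = (85726 - 25*133) + 112908 = (85726 - 3325) + 112908 = 82401 + 112908 = 195309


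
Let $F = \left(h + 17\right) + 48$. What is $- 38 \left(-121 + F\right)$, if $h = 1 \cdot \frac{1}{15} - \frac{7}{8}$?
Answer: $\frac{129523}{60} \approx 2158.7$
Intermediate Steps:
$h = - \frac{97}{120}$ ($h = 1 \cdot \frac{1}{15} - \frac{7}{8} = \frac{1}{15} - \frac{7}{8} = - \frac{97}{120} \approx -0.80833$)
$F = \frac{7703}{120}$ ($F = \left(- \frac{97}{120} + 17\right) + 48 = \frac{1943}{120} + 48 = \frac{7703}{120} \approx 64.192$)
$- 38 \left(-121 + F\right) = - 38 \left(-121 + \frac{7703}{120}\right) = \left(-38\right) \left(- \frac{6817}{120}\right) = \frac{129523}{60}$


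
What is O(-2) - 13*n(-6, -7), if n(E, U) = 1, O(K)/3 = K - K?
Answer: -13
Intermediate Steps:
O(K) = 0 (O(K) = 3*(K - K) = 3*0 = 0)
O(-2) - 13*n(-6, -7) = 0 - 13*1 = 0 - 13 = -13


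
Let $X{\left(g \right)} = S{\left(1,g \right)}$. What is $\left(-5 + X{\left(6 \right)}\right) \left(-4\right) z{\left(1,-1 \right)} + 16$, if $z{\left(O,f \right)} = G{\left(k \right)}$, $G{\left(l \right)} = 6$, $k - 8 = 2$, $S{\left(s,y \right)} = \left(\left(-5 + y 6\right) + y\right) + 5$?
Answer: $-872$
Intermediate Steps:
$S{\left(s,y \right)} = 7 y$ ($S{\left(s,y \right)} = \left(\left(-5 + 6 y\right) + y\right) + 5 = \left(-5 + 7 y\right) + 5 = 7 y$)
$X{\left(g \right)} = 7 g$
$k = 10$ ($k = 8 + 2 = 10$)
$z{\left(O,f \right)} = 6$
$\left(-5 + X{\left(6 \right)}\right) \left(-4\right) z{\left(1,-1 \right)} + 16 = \left(-5 + 7 \cdot 6\right) \left(-4\right) 6 + 16 = \left(-5 + 42\right) \left(-4\right) 6 + 16 = 37 \left(-4\right) 6 + 16 = \left(-148\right) 6 + 16 = -888 + 16 = -872$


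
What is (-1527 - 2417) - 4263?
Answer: -8207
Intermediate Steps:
(-1527 - 2417) - 4263 = -3944 - 4263 = -8207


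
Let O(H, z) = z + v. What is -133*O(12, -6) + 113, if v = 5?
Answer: 246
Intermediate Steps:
O(H, z) = 5 + z (O(H, z) = z + 5 = 5 + z)
-133*O(12, -6) + 113 = -133*(5 - 6) + 113 = -133*(-1) + 113 = 133 + 113 = 246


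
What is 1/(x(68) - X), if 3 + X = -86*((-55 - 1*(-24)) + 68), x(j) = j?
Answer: 1/3253 ≈ 0.00030741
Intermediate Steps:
X = -3185 (X = -3 - 86*((-55 - 1*(-24)) + 68) = -3 - 86*((-55 + 24) + 68) = -3 - 86*(-31 + 68) = -3 - 86*37 = -3 - 3182 = -3185)
1/(x(68) - X) = 1/(68 - 1*(-3185)) = 1/(68 + 3185) = 1/3253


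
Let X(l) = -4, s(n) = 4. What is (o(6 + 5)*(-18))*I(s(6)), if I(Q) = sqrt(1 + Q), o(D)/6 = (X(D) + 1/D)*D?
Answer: 4644*sqrt(5) ≈ 10384.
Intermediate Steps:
o(D) = 6*D*(-4 + 1/D) (o(D) = 6*((-4 + 1/D)*D) = 6*(D*(-4 + 1/D)) = 6*D*(-4 + 1/D))
(o(6 + 5)*(-18))*I(s(6)) = ((6 - 24*(6 + 5))*(-18))*sqrt(1 + 4) = ((6 - 24*11)*(-18))*sqrt(5) = ((6 - 264)*(-18))*sqrt(5) = (-258*(-18))*sqrt(5) = 4644*sqrt(5)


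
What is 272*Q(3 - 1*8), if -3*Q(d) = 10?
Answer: -2720/3 ≈ -906.67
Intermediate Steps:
Q(d) = -10/3 (Q(d) = -⅓*10 = -10/3)
272*Q(3 - 1*8) = 272*(-10/3) = -2720/3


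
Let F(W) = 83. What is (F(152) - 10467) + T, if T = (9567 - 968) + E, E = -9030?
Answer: -10815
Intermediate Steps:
T = -431 (T = (9567 - 968) - 9030 = 8599 - 9030 = -431)
(F(152) - 10467) + T = (83 - 10467) - 431 = -10384 - 431 = -10815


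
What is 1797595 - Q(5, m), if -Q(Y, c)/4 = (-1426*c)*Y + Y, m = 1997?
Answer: -55156825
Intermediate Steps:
Q(Y, c) = -4*Y + 5704*Y*c (Q(Y, c) = -4*((-1426*c)*Y + Y) = -4*(-1426*Y*c + Y) = -4*(Y - 1426*Y*c) = -4*Y + 5704*Y*c)
1797595 - Q(5, m) = 1797595 - 4*5*(-1 + 1426*1997) = 1797595 - 4*5*(-1 + 2847722) = 1797595 - 4*5*2847721 = 1797595 - 1*56954420 = 1797595 - 56954420 = -55156825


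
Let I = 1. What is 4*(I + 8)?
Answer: 36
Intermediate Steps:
4*(I + 8) = 4*(1 + 8) = 4*9 = 36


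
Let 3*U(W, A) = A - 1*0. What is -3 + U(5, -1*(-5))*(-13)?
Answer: -74/3 ≈ -24.667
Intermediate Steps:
U(W, A) = A/3 (U(W, A) = (A - 1*0)/3 = (A + 0)/3 = A/3)
-3 + U(5, -1*(-5))*(-13) = -3 + ((-1*(-5))/3)*(-13) = -3 + ((⅓)*5)*(-13) = -3 + (5/3)*(-13) = -3 - 65/3 = -74/3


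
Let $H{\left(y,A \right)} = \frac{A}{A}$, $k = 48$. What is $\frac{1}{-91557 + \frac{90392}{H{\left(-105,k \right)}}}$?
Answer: $- \frac{1}{1165} \approx -0.00085837$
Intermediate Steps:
$H{\left(y,A \right)} = 1$
$\frac{1}{-91557 + \frac{90392}{H{\left(-105,k \right)}}} = \frac{1}{-91557 + \frac{90392}{1}} = \frac{1}{-91557 + 90392 \cdot 1} = \frac{1}{-91557 + 90392} = \frac{1}{-1165} = - \frac{1}{1165}$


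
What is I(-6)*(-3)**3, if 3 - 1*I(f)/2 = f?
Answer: -486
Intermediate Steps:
I(f) = 6 - 2*f
I(-6)*(-3)**3 = (6 - 2*(-6))*(-3)**3 = (6 + 12)*(-27) = 18*(-27) = -486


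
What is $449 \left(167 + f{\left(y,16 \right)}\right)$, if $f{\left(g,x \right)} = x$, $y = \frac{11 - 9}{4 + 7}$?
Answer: $82167$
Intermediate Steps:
$y = \frac{2}{11} \approx 0.18182$
$449 \left(167 + f{\left(y,16 \right)}\right) = 449 \left(167 + 16\right) = 449 \cdot 183 = 82167$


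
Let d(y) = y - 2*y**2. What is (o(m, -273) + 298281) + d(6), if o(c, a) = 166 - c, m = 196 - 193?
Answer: 298378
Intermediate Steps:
m = 3
(o(m, -273) + 298281) + d(6) = ((166 - 1*3) + 298281) + 6*(1 - 2*6) = ((166 - 3) + 298281) + 6*(1 - 12) = (163 + 298281) + 6*(-11) = 298444 - 66 = 298378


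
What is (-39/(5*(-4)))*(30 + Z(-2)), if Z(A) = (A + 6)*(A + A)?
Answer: 273/10 ≈ 27.300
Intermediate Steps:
Z(A) = 2*A*(6 + A) (Z(A) = (6 + A)*(2*A) = 2*A*(6 + A))
(-39/(5*(-4)))*(30 + Z(-2)) = (-39/(5*(-4)))*(30 + 2*(-2)*(6 - 2)) = (-39/(-20))*(30 + 2*(-2)*4) = (-39*(-1/20))*(30 - 16) = (39/20)*14 = 273/10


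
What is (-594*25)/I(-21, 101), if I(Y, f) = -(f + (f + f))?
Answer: 4950/101 ≈ 49.010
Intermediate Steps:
I(Y, f) = -3*f (I(Y, f) = -(f + 2*f) = -3*f)
(-594*25)/I(-21, 101) = (-594*25)/((-3*101)) = -14850/(-303) = -14850*(-1/303) = 4950/101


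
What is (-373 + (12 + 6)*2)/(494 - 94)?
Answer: -337/400 ≈ -0.84250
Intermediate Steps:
(-373 + (12 + 6)*2)/(494 - 94) = (-373 + 18*2)/400 = (-373 + 36)*(1/400) = -337*1/400 = -337/400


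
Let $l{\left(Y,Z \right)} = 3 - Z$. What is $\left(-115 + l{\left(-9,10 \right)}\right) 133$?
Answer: $-16226$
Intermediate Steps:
$\left(-115 + l{\left(-9,10 \right)}\right) 133 = \left(-115 + \left(3 - 10\right)\right) 133 = \left(-115 - 7\right) 133 = \left(-122\right) 133 = -16226$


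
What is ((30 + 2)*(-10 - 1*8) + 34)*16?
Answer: -8672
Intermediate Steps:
((30 + 2)*(-10 - 1*8) + 34)*16 = (32*(-10 - 8) + 34)*16 = (32*(-18) + 34)*16 = (-576 + 34)*16 = -542*16 = -8672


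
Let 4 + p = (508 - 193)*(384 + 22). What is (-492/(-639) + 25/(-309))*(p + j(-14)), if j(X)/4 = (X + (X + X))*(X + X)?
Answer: 668121010/7313 ≈ 91361.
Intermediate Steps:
j(X) = 24*X² (j(X) = 4*((X + (X + X))*(X + X)) = 4*((X + 2*X)*(2*X)) = 4*((3*X)*(2*X)) = 4*(6*X²) = 24*X²)
p = 127886 (p = -4 + (508 - 193)*(384 + 22) = -4 + 315*406 = -4 + 127890 = 127886)
(-492/(-639) + 25/(-309))*(p + j(-14)) = (-492/(-639) + 25/(-309))*(127886 + 24*(-14)²) = (-492*(-1/639) + 25*(-1/309))*(127886 + 24*196) = (164/213 - 25/309)*(127886 + 4704) = (5039/7313)*132590 = 668121010/7313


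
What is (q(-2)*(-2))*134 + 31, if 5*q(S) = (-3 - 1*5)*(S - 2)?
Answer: -8421/5 ≈ -1684.2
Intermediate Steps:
q(S) = 16/5 - 8*S/5 (q(S) = ((-3 - 1*5)*(S - 2))/5 = ((-3 - 5)*(-2 + S))/5 = (-8*(-2 + S))/5 = (16 - 8*S)/5 = 16/5 - 8*S/5)
(q(-2)*(-2))*134 + 31 = ((16/5 - 8/5*(-2))*(-2))*134 + 31 = ((16/5 + 16/5)*(-2))*134 + 31 = ((32/5)*(-2))*134 + 31 = -64/5*134 + 31 = -8576/5 + 31 = -8421/5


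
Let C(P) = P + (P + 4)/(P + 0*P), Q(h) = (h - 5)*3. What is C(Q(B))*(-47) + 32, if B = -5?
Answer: 21019/15 ≈ 1401.3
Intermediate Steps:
Q(h) = -15 + 3*h (Q(h) = (-5 + h)*3 = -15 + 3*h)
C(P) = P + (4 + P)/P (C(P) = P + (4 + P)/(P + 0) = P + (4 + P)/P)
C(Q(B))*(-47) + 32 = (1 + (-15 + 3*(-5)) + 4/(-15 + 3*(-5)))*(-47) + 32 = (1 + (-15 - 15) + 4/(-15 - 15))*(-47) + 32 = (1 - 30 + 4/(-30))*(-47) + 32 = (1 - 30 + 4*(-1/30))*(-47) + 32 = (1 - 30 - 2/15)*(-47) + 32 = -437/15*(-47) + 32 = 20539/15 + 32 = 21019/15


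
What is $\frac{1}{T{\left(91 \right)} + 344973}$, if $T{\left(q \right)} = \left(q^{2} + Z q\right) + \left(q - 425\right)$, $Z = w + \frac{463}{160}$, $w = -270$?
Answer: $\frac{160}{52578133} \approx 3.0431 \cdot 10^{-6}$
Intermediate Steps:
$Z = - \frac{42737}{160}$ ($Z = -270 + \frac{463}{160} = - \frac{42737}{160} \approx -267.11$)
$T{\left(q \right)} = -425 + q^{2} - \frac{42577 q}{160}$ ($T{\left(q \right)} = \left(q^{2} - \frac{42737 q}{160}\right) + \left(q - 425\right) = \left(q^{2} - \frac{42737 q}{160}\right) + \left(-425 + q\right) = -425 + q^{2} - \frac{42577 q}{160}$)
$\frac{1}{T{\left(91 \right)} + 344973} = \frac{1}{\left(-425 + 91^{2} - \frac{3874507}{160}\right) + 344973} = \frac{1}{\left(-425 + 8281 - \frac{3874507}{160}\right) + 344973} = \frac{1}{- \frac{2617547}{160} + 344973} = \frac{1}{\frac{52578133}{160}} = \frac{160}{52578133}$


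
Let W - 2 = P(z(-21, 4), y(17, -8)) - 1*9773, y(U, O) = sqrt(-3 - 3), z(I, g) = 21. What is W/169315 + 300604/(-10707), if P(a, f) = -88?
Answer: -51002326573/1812855705 ≈ -28.134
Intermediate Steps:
y(U, O) = I*sqrt(6) (y(U, O) = sqrt(-6) = I*sqrt(6))
W = -9859 (W = 2 + (-88 - 1*9773) = 2 + (-88 - 9773) = 2 - 9861 = -9859)
W/169315 + 300604/(-10707) = -9859/169315 + 300604/(-10707) = -9859*1/169315 + 300604*(-1/10707) = -9859/169315 - 300604/10707 = -51002326573/1812855705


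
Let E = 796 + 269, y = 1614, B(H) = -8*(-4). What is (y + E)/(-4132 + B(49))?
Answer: -2679/4100 ≈ -0.65341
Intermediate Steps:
B(H) = 32
E = 1065
(y + E)/(-4132 + B(49)) = (1614 + 1065)/(-4132 + 32) = 2679/(-4100) = 2679*(-1/4100) = -2679/4100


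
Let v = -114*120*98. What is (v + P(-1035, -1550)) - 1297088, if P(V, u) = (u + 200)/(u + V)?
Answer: -1363705106/517 ≈ -2.6377e+6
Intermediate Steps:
P(V, u) = (200 + u)/(V + u)
v = -1340640 (v = -13680*98 = -1340640)
(v + P(-1035, -1550)) - 1297088 = (-1340640 + (200 - 1550)/(-1035 - 1550)) - 1297088 = (-1340640 - 1350/(-2585)) - 1297088 = (-1340640 - 1/2585*(-1350)) - 1297088 = (-1340640 + 270/517) - 1297088 = -693110610/517 - 1297088 = -1363705106/517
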